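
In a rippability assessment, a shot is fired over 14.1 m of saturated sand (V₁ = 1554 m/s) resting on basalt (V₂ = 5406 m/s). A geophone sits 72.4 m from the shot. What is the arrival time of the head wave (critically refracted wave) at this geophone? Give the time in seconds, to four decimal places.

θ_c = arcsin(V₁/V₂) = arcsin(1554/5406) = 16.71°, cos θ_c = 0.9578.
Intercept time tᵢ = 2h cos θ_c / V₁ = 2·14.1·0.9578/1554 = 0.01738 s.
t = x/V₂ + tᵢ = 72.4/5406 + 0.01738 = 0.03077 s.

0.0308 s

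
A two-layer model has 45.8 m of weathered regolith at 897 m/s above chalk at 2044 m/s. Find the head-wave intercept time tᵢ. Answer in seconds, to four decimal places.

0.0918 s

tᵢ = 2h·√(V₂²−V₁²)/(V₁V₂).
√(V₂²−V₁²) = √(2044²−897²) = 1836.7 m/s.
tᵢ = 2·45.8·1836.7/(897·2044) = 0.09176 s.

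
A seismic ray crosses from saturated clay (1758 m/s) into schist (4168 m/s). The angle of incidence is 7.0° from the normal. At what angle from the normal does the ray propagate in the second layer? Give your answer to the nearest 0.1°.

16.8°

Snell's law: sin θ₂ = (V₂/V₁)·sin θ₁ = (4168/1758)·sin 7.0° = 0.2889.
θ₂ = sin⁻¹(0.2889) = 16.79° (from vertical).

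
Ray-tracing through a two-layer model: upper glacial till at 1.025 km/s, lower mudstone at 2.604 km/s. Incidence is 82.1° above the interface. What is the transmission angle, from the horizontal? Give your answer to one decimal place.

Angle from the normal: 90° − 82.1° = 7.9°.
sin θ₁/V₁ = sin θ₂/V₂ ⇒ sin θ₂ = 2.604·sin 7.9°/1.025 = 2.604·0.1374/1.025 = 0.3492.
θ₂ = arcsin 0.3492 = 20.44° from the normal.
From the interface: 90° − 20.44° = 69.56°.

69.6°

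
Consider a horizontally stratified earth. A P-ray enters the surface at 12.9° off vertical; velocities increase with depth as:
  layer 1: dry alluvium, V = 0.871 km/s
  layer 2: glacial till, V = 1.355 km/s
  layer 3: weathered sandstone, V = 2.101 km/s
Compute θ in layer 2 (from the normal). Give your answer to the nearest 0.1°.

Ray parameter p = sin 12.9° / 0.871 = 2.5631e-01 s/km.
sin θ_2 = p·V_2 = 2.5631e-01 × 1.355 = 0.3473.
θ_2 = arcsin 0.3473 = 20.32°.

20.3°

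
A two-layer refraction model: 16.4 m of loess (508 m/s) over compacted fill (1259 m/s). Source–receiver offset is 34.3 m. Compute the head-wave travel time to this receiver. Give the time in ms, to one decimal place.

t = x/V₂ + 2h·√(V₂²−V₁²)/(V₁V₂).
√(V₂²−V₁²) = √(1259²−508²) = 1152.0 m/s; delay term = 2·16.4·1152.0/(508·1259) = 0.05908 s.
t = 34.3/1259 + 0.05908 = 0.08632 s.

86.3 ms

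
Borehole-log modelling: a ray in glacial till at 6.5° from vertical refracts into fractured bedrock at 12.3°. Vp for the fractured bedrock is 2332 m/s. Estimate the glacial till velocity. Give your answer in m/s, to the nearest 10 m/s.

1240 m/s

sin 6.5° = 0.1132; sin 12.3° = 0.2130.
V₁ = V₂·(sin θ₁/sin θ₂) = 2332·(0.1132/0.2130) = 1239.21 m/s.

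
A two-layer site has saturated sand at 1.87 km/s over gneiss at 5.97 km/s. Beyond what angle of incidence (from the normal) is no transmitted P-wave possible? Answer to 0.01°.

At critical incidence the refracted ray runs along the interface (θ₂ = 90°), so sin θ_c = V₁/V₂.
θ_c = arcsin(1.87/5.97) = arcsin 0.3132 = 18.25°.

18.25°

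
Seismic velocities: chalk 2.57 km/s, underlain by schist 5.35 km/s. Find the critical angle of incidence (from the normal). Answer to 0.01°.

28.71°

Critical incidence: sin θ_c = V₁/V₂ = 2.57/5.35 = 0.4804.
θ_c = arcsin 0.4804 = 28.71°.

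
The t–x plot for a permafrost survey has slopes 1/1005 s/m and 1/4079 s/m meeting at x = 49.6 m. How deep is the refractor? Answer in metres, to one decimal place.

x_cross = 2h·√((V₂+V₁)/(V₂−V₁)) → h = x_cross / (2·√((V₂+V₁)/(V₂−V₁))).
√((V₂+V₁)/(V₂−V₁)) = √((4079+1005)/(4079−1005)) = 1.2860.
h = 49.6 / (2·1.2860) = 19.28 m.

19.3 m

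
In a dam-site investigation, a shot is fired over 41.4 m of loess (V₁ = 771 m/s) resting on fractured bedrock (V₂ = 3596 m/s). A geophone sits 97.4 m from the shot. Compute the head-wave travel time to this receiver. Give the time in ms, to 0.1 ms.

t = x/V₂ + 2h·√(V₂²−V₁²)/(V₁V₂).
√(V₂²−V₁²) = √(3596²−771²) = 3512.4 m/s; delay term = 2·41.4·3512.4/(771·3596) = 0.10490 s.
t = 97.4/3596 + 0.10490 = 0.13198 s.

132.0 ms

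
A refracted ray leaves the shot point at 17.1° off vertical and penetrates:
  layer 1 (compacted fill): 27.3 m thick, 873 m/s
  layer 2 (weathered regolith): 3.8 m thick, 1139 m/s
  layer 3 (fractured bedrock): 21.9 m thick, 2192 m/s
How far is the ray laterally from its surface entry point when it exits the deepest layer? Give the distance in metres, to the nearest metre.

34 m

Apply Snell's law at each interface; in layer i the horizontal offset is hᵢ·tan θᵢ.
Layer 1: θ = 17.10°; offset = 27.3·tan 17.10° = 8.399 m.
Layer 2: sin θ = 1139·sin 17.1°/873 = 0.3836, θ = 22.56°; offset = 3.8·tan 22.56° = 1.579 m.
Layer 3: sin θ = 2192·sin 17.1°/873 = 0.7383, θ = 47.59°; offset = 21.9·tan 47.59° = 23.973 m.
Σ offsets = 33.950 m.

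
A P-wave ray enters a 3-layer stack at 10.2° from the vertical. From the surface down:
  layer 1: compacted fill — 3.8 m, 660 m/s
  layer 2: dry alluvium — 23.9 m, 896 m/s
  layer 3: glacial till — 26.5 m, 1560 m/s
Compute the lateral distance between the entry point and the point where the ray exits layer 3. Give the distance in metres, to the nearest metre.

19 m

Ray parameter p = sin 10.2° / 660 m/s = 2.6831e-04 s/m.
Layer 1: θ = 10.20°; offset = 3.8·tan 10.20° = 0.684 m.
Layer 2: sin θ = p·896 = 0.2404 → θ = 13.91°; offset = 23.9·tan 13.91° = 5.919 m.
Layer 3: sin θ = p·1560 = 0.4186 → θ = 24.74°; offset = 26.5·tan 24.74° = 12.213 m.
Total horizontal offset = 18.816 m.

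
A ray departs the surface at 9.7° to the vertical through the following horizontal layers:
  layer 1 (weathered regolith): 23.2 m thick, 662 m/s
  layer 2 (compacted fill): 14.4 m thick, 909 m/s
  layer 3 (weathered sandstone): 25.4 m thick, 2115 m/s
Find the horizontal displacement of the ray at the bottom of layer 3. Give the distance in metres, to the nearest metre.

24 m

p = sin θ₁/V₁ = sin 9.7°/662 = 2.5452e-04 s/m is conserved through the stack.
Layer 1: θ = 9.70°; offset = 23.2·tan 9.70° = 3.966 m.
Layer 2: sin θ = p·909 = 0.2314 → θ = 13.38°; offset = 14.4·tan 13.38° = 3.424 m.
Layer 3: sin θ = p·2115 = 0.5383 → θ = 32.57°; offset = 25.4·tan 32.57° = 16.224 m.
Total horizontal offset = 23.614 m.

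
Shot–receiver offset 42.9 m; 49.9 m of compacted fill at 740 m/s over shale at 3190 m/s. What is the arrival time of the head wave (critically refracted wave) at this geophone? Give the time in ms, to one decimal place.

θ_c = arcsin(V₁/V₂) = arcsin(740/3190) = 13.41°, cos θ_c = 0.9727.
Intercept time tᵢ = 2h cos θ_c / V₁ = 2·49.9·0.9727/740 = 0.13119 s.
t = x/V₂ + tᵢ = 42.9/3190 + 0.13119 = 0.14463 s.

144.6 ms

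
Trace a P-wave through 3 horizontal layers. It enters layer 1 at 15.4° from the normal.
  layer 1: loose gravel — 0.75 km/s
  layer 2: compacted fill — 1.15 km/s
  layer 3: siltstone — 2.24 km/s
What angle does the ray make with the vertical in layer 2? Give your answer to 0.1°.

Ray parameter p = sin 15.4° / 0.75 = 3.5407e-01 s/km.
sin θ_2 = p·V_2 = 3.5407e-01 × 1.15 = 0.4072.
θ_2 = 24.03° from the vertical.

24.0°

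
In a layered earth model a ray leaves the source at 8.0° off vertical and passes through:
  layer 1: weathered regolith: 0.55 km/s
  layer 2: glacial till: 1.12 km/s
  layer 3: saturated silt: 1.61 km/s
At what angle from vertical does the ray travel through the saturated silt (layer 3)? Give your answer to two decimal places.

Snell's law across each interface conserves sin θ / V, so sin θ_3 = V_3·sin θ₁/V₁.
sin θ_3 = 1.61 × sin 8.0° / 0.55 = 0.4074.
θ_3 = arcsin 0.4074 = 24.04°.

24.04°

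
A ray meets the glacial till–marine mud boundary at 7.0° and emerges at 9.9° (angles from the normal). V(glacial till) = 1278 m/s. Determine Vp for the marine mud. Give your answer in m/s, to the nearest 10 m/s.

1800 m/s

Snell's law: sin 7.0°/V₁ = sin 9.9°/V₂.
V₂ = V₁·sin 9.9°/sin 7.0° = 1278 × 1.4108 = 1802.96 m/s.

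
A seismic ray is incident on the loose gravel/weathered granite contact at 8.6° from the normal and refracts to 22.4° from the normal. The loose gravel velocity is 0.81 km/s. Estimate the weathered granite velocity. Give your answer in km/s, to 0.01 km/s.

2.06 km/s

Snell's law: sin 8.6°/V₁ = sin 22.4°/V₂.
V₂ = V₁·sin 22.4°/sin 8.6° = 0.81 × 2.5484 = 2.06 km/s.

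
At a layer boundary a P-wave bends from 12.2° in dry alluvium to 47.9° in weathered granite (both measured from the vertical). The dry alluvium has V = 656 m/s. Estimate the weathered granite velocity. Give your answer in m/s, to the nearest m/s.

Snell's law: sin 12.2°/V₁ = sin 47.9°/V₂.
V₂ = V₁·sin 47.9°/sin 12.2° = 656 × 3.5111 = 2303.26 m/s.

2303 m/s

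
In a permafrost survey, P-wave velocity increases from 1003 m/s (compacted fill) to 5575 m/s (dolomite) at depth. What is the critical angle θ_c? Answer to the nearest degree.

Critical incidence: sin θ_c = V₁/V₂ = 1003/5575 = 0.1799.
θ_c = arcsin 0.1799 = 10.36°.

10°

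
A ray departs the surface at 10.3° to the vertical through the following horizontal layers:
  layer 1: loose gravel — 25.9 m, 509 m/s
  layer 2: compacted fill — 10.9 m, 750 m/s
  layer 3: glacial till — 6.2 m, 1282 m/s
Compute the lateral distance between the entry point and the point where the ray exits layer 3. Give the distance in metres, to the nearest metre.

11 m

Ray parameter p = sin 10.3° / 509 m/s = 3.5128e-04 s/m.
Layer 1: θ = 10.30°; offset = 25.9·tan 10.30° = 4.707 m.
Layer 2: sin θ = p·750 = 0.2635 → θ = 15.28°; offset = 10.9·tan 15.28° = 2.977 m.
Layer 3: sin θ = p·1282 = 0.4503 → θ = 26.77°; offset = 6.2·tan 26.77° = 3.127 m.
Summing the layer offsets gives 10.811 m.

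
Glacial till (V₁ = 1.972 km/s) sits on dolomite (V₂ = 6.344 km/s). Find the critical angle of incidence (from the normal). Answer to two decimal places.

18.11°

Critical incidence: sin θ_c = V₁/V₂ = 1.972/6.344 = 0.3108.
θ_c = arcsin 0.3108 = 18.11°.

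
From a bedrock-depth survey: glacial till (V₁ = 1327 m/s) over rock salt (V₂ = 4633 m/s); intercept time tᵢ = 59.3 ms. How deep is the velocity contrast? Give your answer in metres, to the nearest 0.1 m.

h = tᵢ·V₁·V₂ / (2·√(V₂²−V₁²)).
√(V₂²−V₁²) = √(4633² − 1327²) = 4438.9 m/s.
h = 0.0593 s × 1327 × 4633 / (2 × 4438.9) = 41.07 m.

41.1 m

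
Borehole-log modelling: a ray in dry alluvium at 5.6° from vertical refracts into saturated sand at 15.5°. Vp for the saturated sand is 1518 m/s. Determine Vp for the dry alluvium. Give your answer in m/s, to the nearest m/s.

554 m/s

Snell's law: sin 5.6°/V₁ = sin 15.5°/V₂.
V₁ = V₂·sin 5.6°/sin 15.5° = 1518 × 0.3652 = 554.30 m/s.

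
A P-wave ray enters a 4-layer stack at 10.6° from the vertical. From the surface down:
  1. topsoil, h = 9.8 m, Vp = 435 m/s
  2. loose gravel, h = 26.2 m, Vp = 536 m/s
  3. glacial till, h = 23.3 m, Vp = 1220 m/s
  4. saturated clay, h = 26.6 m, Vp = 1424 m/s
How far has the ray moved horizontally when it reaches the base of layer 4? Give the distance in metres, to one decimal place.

p = sin θ₁/V₁ = sin 10.6°/435 = 4.2288e-04 s/m is conserved through the stack.
Layer 1: θ = 10.60°; offset = 9.8·tan 10.60° = 1.834 m.
Layer 2: sin θ = p·536 = 0.2267 → θ = 13.10°; offset = 26.2·tan 13.10° = 6.097 m.
Layer 3: sin θ = p·1220 = 0.5159 → θ = 31.06°; offset = 23.3·tan 31.06° = 14.032 m.
Layer 4: sin θ = p·1424 = 0.6022 → θ = 37.03°; offset = 26.6·tan 37.03° = 20.063 m.
Summing the layer offsets gives 42.027 m.

42.0 m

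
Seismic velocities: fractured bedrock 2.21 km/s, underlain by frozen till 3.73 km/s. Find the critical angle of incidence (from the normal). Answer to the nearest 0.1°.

Critical incidence: sin θ_c = V₁/V₂ = 2.21/3.73 = 0.5925.
θ_c = arcsin 0.5925 = 36.33°.

36.3°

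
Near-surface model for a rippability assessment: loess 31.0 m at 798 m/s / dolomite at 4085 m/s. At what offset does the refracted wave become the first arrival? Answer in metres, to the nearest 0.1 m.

θ_c = arcsin(798/4085) = 11.27°, so cos θ_c = 0.9807 and tᵢ = 2h cos θ_c/V₁ = 0.0762 s.
At crossover x/V₁ = x/V₂ + tᵢ ⇒ x = tᵢ/(1/V₁ − 1/V₂) = 0.07620/(1.2531e-03 − 2.4480e-04) = 75.57 m.

75.6 m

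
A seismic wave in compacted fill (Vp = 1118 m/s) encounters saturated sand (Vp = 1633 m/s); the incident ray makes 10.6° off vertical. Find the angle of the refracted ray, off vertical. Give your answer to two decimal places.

15.59°

sin θ₁/V₁ = sin θ₂/V₂ ⇒ sin θ₂ = 1633·sin 10.6°/1118 = 1633·0.1840/1118 = 0.2687.
θ₂ = sin⁻¹(0.2687) = 15.59° (from vertical).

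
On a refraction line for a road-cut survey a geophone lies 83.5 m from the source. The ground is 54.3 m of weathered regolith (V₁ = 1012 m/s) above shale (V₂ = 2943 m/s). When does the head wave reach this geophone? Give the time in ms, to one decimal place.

129.1 ms

t = x/V₂ + 2h·√(V₂²−V₁²)/(V₁V₂).
√(V₂²−V₁²) = √(2943²−1012²) = 2763.5 m/s; delay term = 2·54.3·2763.5/(1012·2943) = 0.10077 s.
t = 83.5/2943 + 0.10077 = 0.12914 s.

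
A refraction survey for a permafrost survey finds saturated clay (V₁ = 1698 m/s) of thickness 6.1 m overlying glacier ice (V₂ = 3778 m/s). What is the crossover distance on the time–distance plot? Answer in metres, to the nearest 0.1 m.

x_cross = 2h·√((V₂+V₁)/(V₂−V₁)).
(V₂+V₁)/(V₂−V₁) = (3778+1698)/(3778−1698) = 2.6327; √ = 1.6226.
x_cross = 2·6.1·1.6226 = 19.80 m.

19.8 m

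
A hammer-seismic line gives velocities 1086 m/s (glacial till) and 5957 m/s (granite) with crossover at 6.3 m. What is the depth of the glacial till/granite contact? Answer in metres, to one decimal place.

x_cross = 2h·√((V₂+V₁)/(V₂−V₁)) → h = x_cross / (2·√((V₂+V₁)/(V₂−V₁))).
√((V₂+V₁)/(V₂−V₁)) = √((5957+1086)/(5957−1086)) = 1.2025.
h = 6.3 / (2·1.2025) = 2.62 m.

2.6 m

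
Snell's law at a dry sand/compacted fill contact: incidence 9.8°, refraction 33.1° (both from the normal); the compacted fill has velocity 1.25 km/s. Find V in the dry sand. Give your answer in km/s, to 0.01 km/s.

Snell's law: sin 9.8°/V₁ = sin 33.1°/V₂.
V₁ = V₂·sin 9.8°/sin 33.1° = 1.25 × 0.3117 = 0.39 km/s.

0.39 km/s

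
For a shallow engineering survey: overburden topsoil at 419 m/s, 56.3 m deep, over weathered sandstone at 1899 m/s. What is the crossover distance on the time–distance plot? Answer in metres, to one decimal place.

140.9 m

θ_c = arcsin(419/1899) = 12.75°, so cos θ_c = 0.9754 and tᵢ = 2h cos θ_c/V₁ = 0.2621 s.
At crossover x/V₁ = x/V₂ + tᵢ ⇒ x = tᵢ/(1/V₁ − 1/V₂) = 0.26211/(2.3866e-03 − 5.2659e-04) = 140.92 m.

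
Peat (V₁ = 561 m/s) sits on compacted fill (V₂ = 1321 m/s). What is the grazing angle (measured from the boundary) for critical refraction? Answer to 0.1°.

64.9°

At critical incidence the refracted ray runs along the interface (θ₂ = 90°), so sin θ_c = V₁/V₂.
θ_c = arcsin(561/1321) = arcsin 0.4247 = 25.13°.
Measured from the interface: 90° − 25.13° = 64.87°.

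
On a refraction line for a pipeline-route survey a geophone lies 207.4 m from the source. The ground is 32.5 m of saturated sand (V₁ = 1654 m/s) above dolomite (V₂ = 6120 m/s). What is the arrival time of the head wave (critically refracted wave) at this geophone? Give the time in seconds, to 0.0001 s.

0.0717 s

θ_c = arcsin(V₁/V₂) = arcsin(1654/6120) = 15.68°, cos θ_c = 0.9628.
Intercept time tᵢ = 2h cos θ_c / V₁ = 2·32.5·0.9628/1654 = 0.03784 s.
t = x/V₂ + tᵢ = 207.4/6120 + 0.03784 = 0.07173 s.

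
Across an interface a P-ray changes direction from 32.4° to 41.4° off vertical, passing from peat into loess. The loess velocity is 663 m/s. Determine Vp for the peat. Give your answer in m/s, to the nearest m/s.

Snell's law: sin 32.4°/V₁ = sin 41.4°/V₂.
V₁ = V₂·sin 32.4°/sin 41.4° = 663 × 0.8102 = 537.19 m/s.

537 m/s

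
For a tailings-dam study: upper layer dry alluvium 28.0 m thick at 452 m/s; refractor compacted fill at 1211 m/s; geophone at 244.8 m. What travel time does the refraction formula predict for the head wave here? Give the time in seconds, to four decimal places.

θ_c = arcsin(V₁/V₂) = arcsin(452/1211) = 21.92°, cos θ_c = 0.9277.
Intercept time tᵢ = 2h cos θ_c / V₁ = 2·28.0·0.9277/452 = 0.11494 s.
t = x/V₂ + tᵢ = 244.8/1211 + 0.11494 = 0.31709 s.

0.3171 s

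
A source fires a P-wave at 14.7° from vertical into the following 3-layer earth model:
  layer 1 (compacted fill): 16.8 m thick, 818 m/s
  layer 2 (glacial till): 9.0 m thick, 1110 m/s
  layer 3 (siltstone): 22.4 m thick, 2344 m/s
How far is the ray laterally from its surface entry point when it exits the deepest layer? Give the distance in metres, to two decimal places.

31.44 m

Ray parameter p = sin 14.7° / 818 m/s = 3.1022e-04 s/m.
Layer 1: θ = 14.70°; offset = 16.8·tan 14.70° = 4.4074 m.
Layer 2: sin θ = p·1110 = 0.3443 → θ = 20.14°; offset = 9.0·tan 20.14° = 3.3009 m.
Layer 3: sin θ = p·2344 = 0.7271 → θ = 46.65°; offset = 22.4·tan 46.65° = 23.7271 m.
Summing the layer offsets gives 31.4355 m.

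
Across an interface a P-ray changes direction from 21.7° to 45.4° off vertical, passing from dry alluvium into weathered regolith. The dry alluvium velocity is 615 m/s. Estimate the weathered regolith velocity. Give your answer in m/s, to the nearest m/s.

1184 m/s

sin 21.7° = 0.3697; sin 45.4° = 0.7120.
V₂ = V₁·(sin θ₂/sin θ₁) = 615·(0.7120/0.3697) = 1184.31 m/s.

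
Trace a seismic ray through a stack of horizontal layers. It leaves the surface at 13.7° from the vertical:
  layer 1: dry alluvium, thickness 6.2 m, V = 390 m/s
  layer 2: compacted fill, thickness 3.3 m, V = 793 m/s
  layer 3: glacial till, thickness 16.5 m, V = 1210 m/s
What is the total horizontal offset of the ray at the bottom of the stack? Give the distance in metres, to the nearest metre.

Apply Snell's law at each interface; in layer i the horizontal offset is hᵢ·tan θᵢ.
Layer 1: θ = 13.70°; offset = 6.2·tan 13.70° = 1.511 m.
Layer 2: sin θ = 793·sin 13.7°/390 = 0.4816, θ = 28.79°; offset = 3.3·tan 28.79° = 1.813 m.
Layer 3: sin θ = 1210·sin 13.7°/390 = 0.7348, θ = 47.29°; offset = 16.5·tan 47.29° = 17.875 m.
Σ offsets = 21.200 m.

21 m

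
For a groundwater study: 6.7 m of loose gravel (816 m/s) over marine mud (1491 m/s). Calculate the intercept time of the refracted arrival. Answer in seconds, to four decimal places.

0.0137 s

θ_c = arcsin(V₁/V₂) = arcsin(816/1491) = 33.18°; cos θ_c = 0.8369.
tᵢ = 2h·cos θ_c / V₁ = 2·6.7·0.8369 / 816 = 0.01374 s.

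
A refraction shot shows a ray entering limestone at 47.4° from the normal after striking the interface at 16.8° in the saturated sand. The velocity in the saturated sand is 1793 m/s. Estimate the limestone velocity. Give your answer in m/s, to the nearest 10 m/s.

4570 m/s

Snell's law: sin 16.8°/V₁ = sin 47.4°/V₂.
V₂ = V₁·sin 47.4°/sin 16.8° = 1793 × 2.5468 = 4566.36 m/s.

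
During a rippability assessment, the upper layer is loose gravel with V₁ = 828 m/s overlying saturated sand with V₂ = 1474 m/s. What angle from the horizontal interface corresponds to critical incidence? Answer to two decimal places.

At critical incidence the refracted ray runs along the interface (θ₂ = 90°), so sin θ_c = V₁/V₂.
θ_c = arcsin(828/1474) = arcsin 0.5617 = 34.18°.
Measured from the interface: 90° − 34.18° = 55.82°.

55.82°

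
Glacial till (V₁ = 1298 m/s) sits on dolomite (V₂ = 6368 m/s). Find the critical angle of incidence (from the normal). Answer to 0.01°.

11.76°

Critical incidence: sin θ_c = V₁/V₂ = 1298/6368 = 0.2038.
θ_c = arcsin 0.2038 = 11.76°.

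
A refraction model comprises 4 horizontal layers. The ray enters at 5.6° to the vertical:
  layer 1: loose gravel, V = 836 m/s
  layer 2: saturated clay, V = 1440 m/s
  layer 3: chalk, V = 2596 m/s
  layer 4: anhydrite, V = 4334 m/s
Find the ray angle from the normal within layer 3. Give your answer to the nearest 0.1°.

17.6°

Ray parameter p = sin 5.6° / 836 = 1.1673e-04 s/m.
sin θ_3 = p·V_3 = 1.1673e-04 × 2596 = 0.3030.
θ_3 = 17.64° from the vertical.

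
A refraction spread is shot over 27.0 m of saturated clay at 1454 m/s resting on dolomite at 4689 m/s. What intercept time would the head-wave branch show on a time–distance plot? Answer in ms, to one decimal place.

35.3 ms

θ_c = arcsin(V₁/V₂) = arcsin(1454/4689) = 18.06°; cos θ_c = 0.9507.
tᵢ = 2h·cos θ_c / V₁ = 2·27.0·0.9507 / 1454 = 0.03531 s.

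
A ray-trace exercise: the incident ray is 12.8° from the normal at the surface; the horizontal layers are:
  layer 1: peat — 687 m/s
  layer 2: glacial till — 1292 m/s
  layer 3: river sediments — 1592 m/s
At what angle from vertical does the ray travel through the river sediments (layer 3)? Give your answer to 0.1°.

Ray parameter p = sin 12.8° / 687 = 3.2249e-04 s/m.
sin θ_3 = p·V_3 = 3.2249e-04 × 1592 = 0.5134.
θ_3 = 30.89° from the vertical.

30.9°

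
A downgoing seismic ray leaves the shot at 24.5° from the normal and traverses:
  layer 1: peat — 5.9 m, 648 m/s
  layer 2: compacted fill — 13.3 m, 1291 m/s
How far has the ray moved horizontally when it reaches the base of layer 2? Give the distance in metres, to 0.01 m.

Apply Snell's law at each interface; in layer i the horizontal offset is hᵢ·tan θᵢ.
Layer 1: θ = 24.50°; offset = 5.9·tan 24.50° = 2.6888 m.
Layer 2: sin θ = 1291·sin 24.5°/648 = 0.8262, θ = 55.71°; offset = 13.3·tan 55.71° = 19.5036 m.
Summing the layer offsets gives 22.1924 m.

22.19 m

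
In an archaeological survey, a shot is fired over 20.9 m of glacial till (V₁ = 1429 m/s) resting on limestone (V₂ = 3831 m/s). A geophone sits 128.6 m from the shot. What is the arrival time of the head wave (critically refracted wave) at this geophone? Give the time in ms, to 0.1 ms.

θ_c = arcsin(V₁/V₂) = arcsin(1429/3831) = 21.90°, cos θ_c = 0.9278.
Intercept time tᵢ = 2h cos θ_c / V₁ = 2·20.9·0.9278/1429 = 0.02714 s.
t = x/V₂ + tᵢ = 128.6/3831 + 0.02714 = 0.06071 s.

60.7 ms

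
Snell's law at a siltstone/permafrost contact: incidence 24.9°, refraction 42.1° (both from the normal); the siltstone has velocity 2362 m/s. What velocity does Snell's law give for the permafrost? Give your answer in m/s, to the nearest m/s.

3761 m/s

Snell's law: sin 24.9°/V₁ = sin 42.1°/V₂.
V₂ = V₁·sin 42.1°/sin 24.9° = 2362 × 1.5923 = 3761.08 m/s.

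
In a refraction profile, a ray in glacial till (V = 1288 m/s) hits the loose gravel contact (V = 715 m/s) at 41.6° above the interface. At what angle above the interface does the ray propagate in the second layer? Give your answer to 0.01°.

Angle from the normal: 90° − 41.6° = 48.4°.
sin θ₁/V₁ = sin θ₂/V₂ ⇒ sin θ₂ = 715·sin 48.4°/1288 = 715·0.7478/1288 = 0.4151.
θ₂ = arcsin 0.4151 = 24.53° from the normal.
From the interface: 90° − 24.53° = 65.47°.

65.47°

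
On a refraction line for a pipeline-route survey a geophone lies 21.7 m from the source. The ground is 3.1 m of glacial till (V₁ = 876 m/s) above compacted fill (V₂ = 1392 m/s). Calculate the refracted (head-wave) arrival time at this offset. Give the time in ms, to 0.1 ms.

t = x/V₂ + 2h·√(V₂²−V₁²)/(V₁V₂).
√(V₂²−V₁²) = √(1392²−876²) = 1081.8 m/s; delay term = 2·3.1·1081.8/(876·1392) = 0.00550 s.
t = 21.7/1392 + 0.00550 = 0.02109 s.

21.1 ms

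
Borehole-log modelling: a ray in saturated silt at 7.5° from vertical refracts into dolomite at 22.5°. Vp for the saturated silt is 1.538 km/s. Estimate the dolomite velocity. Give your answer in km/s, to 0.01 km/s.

4.51 km/s

sin 7.5° = 0.1305; sin 22.5° = 0.3827.
V₂ = V₁·(sin θ₂/sin θ₁) = 1.538·(0.3827/0.1305) = 4.51 km/s.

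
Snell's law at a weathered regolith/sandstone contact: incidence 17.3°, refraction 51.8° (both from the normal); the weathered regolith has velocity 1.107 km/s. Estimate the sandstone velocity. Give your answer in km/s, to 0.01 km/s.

2.93 km/s

Snell's law: sin 17.3°/V₁ = sin 51.8°/V₂.
V₂ = V₁·sin 51.8°/sin 17.3° = 1.107 × 2.6426 = 2.93 km/s.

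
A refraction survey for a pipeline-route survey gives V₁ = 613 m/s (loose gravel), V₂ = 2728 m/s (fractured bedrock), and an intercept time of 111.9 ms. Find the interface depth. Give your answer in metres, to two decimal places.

35.20 m

θ_c = arcsin(613/2728) = 12.99°; cos θ_c = 0.9744.
tᵢ = 2h cos θ_c/V₁ ⇒ h = tᵢ·V₁/(2 cos θ_c) = 0.1119·613/(2·0.9744) = 35.20 m.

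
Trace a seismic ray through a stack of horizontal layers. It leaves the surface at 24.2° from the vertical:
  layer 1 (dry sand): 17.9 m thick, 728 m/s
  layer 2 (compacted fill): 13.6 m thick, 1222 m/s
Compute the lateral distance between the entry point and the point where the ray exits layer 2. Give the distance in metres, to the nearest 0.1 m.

Ray parameter p = sin 24.2° / 728 m/s = 5.6308e-04 s/m.
Layer 1: θ = 24.20°; offset = 17.9·tan 24.20° = 8.045 m.
Layer 2: sin θ = p·1222 = 0.6881 → θ = 43.48°; offset = 13.6·tan 43.48° = 12.896 m.
Summing the layer offsets gives 20.941 m.

20.9 m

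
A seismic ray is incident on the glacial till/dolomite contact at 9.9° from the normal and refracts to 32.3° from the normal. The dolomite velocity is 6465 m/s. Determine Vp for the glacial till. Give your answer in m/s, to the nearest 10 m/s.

2080 m/s

Snell's law: sin 9.9°/V₁ = sin 32.3°/V₂.
V₁ = V₂·sin 9.9°/sin 32.3° = 6465 × 0.3218 = 2080.13 m/s.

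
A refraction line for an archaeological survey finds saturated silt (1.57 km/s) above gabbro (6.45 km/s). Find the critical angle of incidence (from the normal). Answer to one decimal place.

At critical incidence the refracted ray runs along the interface (θ₂ = 90°), so sin θ_c = V₁/V₂.
θ_c = arcsin(1.57/6.45) = arcsin 0.2434 = 14.09°.

14.1°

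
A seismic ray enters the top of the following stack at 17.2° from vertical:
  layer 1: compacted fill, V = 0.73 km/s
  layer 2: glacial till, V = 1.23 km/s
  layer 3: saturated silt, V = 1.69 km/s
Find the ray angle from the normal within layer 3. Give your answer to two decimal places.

Ray parameter p = sin 17.2° / 0.73 = 4.0508e-01 s/km.
sin θ_3 = p·V_3 = 4.0508e-01 × 1.69 = 0.6846.
θ_3 = 43.20° from the vertical.

43.20°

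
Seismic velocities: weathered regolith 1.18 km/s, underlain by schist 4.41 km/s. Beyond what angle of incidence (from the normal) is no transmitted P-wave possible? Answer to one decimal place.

15.5°

Critical incidence: sin θ_c = V₁/V₂ = 1.18/4.41 = 0.2676.
θ_c = arcsin 0.2676 = 15.52°.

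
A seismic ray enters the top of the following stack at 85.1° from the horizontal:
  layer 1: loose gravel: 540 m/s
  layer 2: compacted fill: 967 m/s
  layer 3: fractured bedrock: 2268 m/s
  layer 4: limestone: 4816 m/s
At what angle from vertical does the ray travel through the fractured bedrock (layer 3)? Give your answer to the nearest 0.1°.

From the normal: θ₁ = 90° − 85.1° = 4.9°.
Ray parameter p = sin 4.9° / 540 = 1.5818e-04 s/m.
sin θ_3 = p·V_3 = 1.5818e-04 × 2268 = 0.3588.
θ_3 = 21.02° from the vertical.

21.0°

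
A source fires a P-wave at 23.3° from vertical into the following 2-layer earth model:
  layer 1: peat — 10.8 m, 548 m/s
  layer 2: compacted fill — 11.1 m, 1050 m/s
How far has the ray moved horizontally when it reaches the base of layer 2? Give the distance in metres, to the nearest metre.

18 m

p = sin θ₁/V₁ = sin 23.3°/548 = 7.2180e-04 s/m is conserved through the stack.
Layer 1: θ = 23.30°; offset = 10.8·tan 23.30° = 4.651 m.
Layer 2: sin θ = p·1050 = 0.7579 → θ = 49.28°; offset = 11.1·tan 49.28° = 12.895 m.
Total horizontal offset = 17.546 m.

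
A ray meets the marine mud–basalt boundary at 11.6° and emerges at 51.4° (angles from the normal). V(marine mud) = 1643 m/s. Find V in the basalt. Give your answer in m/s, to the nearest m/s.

sin 11.6° = 0.2011; sin 51.4° = 0.7815.
V₂ = V₁·(sin θ₂/sin θ₁) = 1643·(0.7815/0.2011) = 6385.77 m/s.

6386 m/s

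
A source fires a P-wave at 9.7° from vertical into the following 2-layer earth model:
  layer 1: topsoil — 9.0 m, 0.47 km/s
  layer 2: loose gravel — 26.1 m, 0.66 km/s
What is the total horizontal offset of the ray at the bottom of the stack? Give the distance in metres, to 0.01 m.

p = sin θ₁/V₁ = sin 9.7°/0.47 = 3.5849e-01 s/km is conserved through the stack.
Layer 1: θ = 9.70°; offset = 9.0·tan 9.70° = 1.5384 m.
Layer 2: sin θ = p·0.66 = 0.2366 → θ = 13.69°; offset = 26.1·tan 13.69° = 6.3558 m.
Total horizontal offset = 7.8942 m.

7.89 m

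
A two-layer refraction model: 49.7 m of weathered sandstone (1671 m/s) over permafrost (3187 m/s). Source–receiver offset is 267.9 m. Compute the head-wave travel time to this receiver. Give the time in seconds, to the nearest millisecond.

θ_c = arcsin(V₁/V₂) = arcsin(1671/3187) = 31.62°, cos θ_c = 0.8515.
Intercept time tᵢ = 2h cos θ_c / V₁ = 2·49.7·0.8515/1671 = 0.05065 s.
t = x/V₂ + tᵢ = 267.9/3187 + 0.05065 = 0.13471 s.

0.135 s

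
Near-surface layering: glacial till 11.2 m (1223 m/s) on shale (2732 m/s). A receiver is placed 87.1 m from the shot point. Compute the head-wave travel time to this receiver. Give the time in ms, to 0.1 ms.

θ_c = arcsin(V₁/V₂) = arcsin(1223/2732) = 26.59°, cos θ_c = 0.8942.
Intercept time tᵢ = 2h cos θ_c / V₁ = 2·11.2·0.8942/1223 = 0.01638 s.
t = x/V₂ + tᵢ = 87.1/2732 + 0.01638 = 0.04826 s.

48.3 ms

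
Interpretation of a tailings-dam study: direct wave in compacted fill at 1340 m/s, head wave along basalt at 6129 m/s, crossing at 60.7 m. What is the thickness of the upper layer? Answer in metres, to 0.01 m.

24.30 m

x_cross = 2h·√((V₂+V₁)/(V₂−V₁)) → h = x_cross / (2·√((V₂+V₁)/(V₂−V₁))).
√((V₂+V₁)/(V₂−V₁)) = √((6129+1340)/(6129−1340)) = 1.2488.
h = 60.7 / (2·1.2488) = 24.30 m.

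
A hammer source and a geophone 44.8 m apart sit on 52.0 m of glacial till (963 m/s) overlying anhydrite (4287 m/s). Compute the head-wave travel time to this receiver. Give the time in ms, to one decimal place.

θ_c = arcsin(V₁/V₂) = arcsin(963/4287) = 12.98°, cos θ_c = 0.9744.
Intercept time tᵢ = 2h cos θ_c / V₁ = 2·52.0·0.9744/963 = 0.10524 s.
t = x/V₂ + tᵢ = 44.8/4287 + 0.10524 = 0.11569 s.

115.7 ms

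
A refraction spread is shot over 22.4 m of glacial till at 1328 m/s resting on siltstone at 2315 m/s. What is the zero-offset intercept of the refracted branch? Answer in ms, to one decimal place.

θ_c = arcsin(V₁/V₂) = arcsin(1328/2315) = 35.01°; cos θ_c = 0.8191.
tᵢ = 2h·cos θ_c / V₁ = 2·22.4·0.8191 / 1328 = 0.02763 s.

27.6 ms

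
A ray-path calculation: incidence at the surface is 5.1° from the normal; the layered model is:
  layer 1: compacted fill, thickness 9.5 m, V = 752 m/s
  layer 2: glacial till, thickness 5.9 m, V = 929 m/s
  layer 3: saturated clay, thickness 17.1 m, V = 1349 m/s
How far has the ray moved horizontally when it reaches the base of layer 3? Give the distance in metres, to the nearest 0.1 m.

4.3 m

p = sin θ₁/V₁ = sin 5.1°/752 = 1.1821e-04 s/m is conserved through the stack.
Layer 1: θ = 5.10°; offset = 9.5·tan 5.10° = 0.848 m.
Layer 2: sin θ = p·929 = 0.1098 → θ = 6.30°; offset = 5.9·tan 6.30° = 0.652 m.
Layer 3: sin θ = p·1349 = 0.1595 → θ = 9.18°; offset = 17.1·tan 9.18° = 2.762 m.
Total horizontal offset = 4.262 m.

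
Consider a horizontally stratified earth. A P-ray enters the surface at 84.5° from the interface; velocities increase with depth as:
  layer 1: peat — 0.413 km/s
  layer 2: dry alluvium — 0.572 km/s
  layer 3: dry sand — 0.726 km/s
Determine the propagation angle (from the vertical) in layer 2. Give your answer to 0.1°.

From the normal: θ₁ = 90° − 84.5° = 5.5°.
Ray parameter p = sin 5.5° / 0.413 = 2.3207e-01 s/km.
sin θ_2 = p·V_2 = 2.3207e-01 × 0.572 = 0.1327.
θ_2 = arcsin 0.1327 = 7.63°.

7.6°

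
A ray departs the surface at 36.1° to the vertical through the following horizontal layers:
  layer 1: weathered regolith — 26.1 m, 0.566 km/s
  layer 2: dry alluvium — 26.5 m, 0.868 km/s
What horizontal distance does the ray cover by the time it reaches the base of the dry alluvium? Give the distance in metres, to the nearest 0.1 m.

74.9 m

Apply Snell's law at each interface; in layer i the horizontal offset is hᵢ·tan θᵢ.
Layer 1: θ = 36.10°; offset = 26.1·tan 36.10° = 19.032 m.
Layer 2: sin θ = 0.868·sin 36.1°/0.566 = 0.9036, θ = 64.63°; offset = 26.5·tan 64.63° = 55.889 m.
Total horizontal offset = 74.921 m.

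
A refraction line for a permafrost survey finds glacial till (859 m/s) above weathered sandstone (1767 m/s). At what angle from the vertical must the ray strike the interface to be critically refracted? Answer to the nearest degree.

Critical incidence: sin θ_c = V₁/V₂ = 859/1767 = 0.4861.
θ_c = arcsin 0.4861 = 29.09°.

29°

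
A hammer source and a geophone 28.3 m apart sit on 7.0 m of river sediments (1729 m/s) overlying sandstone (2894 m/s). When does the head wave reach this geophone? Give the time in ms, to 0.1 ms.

t = x/V₂ + 2h·√(V₂²−V₁²)/(V₁V₂).
√(V₂²−V₁²) = √(2894²−1729²) = 2320.7 m/s; delay term = 2·7.0·2320.7/(1729·2894) = 0.00649 s.
t = 28.3/2894 + 0.00649 = 0.01627 s.

16.3 ms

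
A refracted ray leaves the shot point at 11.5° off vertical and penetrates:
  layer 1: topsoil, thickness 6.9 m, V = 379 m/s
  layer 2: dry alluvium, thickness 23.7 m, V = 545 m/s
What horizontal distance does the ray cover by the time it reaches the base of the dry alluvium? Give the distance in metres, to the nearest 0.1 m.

p = sin θ₁/V₁ = sin 11.5°/379 = 5.2604e-04 s/m is conserved through the stack.
Layer 1: θ = 11.50°; offset = 6.9·tan 11.50° = 1.404 m.
Layer 2: sin θ = p·545 = 0.2867 → θ = 16.66°; offset = 23.7·tan 16.66° = 7.092 m.
Summing the layer offsets gives 8.496 m.

8.5 m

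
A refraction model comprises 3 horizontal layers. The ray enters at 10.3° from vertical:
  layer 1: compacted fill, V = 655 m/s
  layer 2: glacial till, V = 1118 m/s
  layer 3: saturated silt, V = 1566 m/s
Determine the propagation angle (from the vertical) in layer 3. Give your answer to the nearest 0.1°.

Snell's law across each interface conserves sin θ / V, so sin θ_3 = V_3·sin θ₁/V₁.
sin θ_3 = 1566 × sin 10.3° / 655 = 0.4275.
θ_3 = 25.31° from the vertical.

25.3°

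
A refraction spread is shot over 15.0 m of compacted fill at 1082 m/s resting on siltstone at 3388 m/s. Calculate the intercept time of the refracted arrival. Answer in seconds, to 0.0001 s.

0.0263 s

θ_c = arcsin(V₁/V₂) = arcsin(1082/3388) = 18.62°; cos θ_c = 0.9476.
tᵢ = 2h·cos θ_c / V₁ = 2·15.0·0.9476 / 1082 = 0.02627 s.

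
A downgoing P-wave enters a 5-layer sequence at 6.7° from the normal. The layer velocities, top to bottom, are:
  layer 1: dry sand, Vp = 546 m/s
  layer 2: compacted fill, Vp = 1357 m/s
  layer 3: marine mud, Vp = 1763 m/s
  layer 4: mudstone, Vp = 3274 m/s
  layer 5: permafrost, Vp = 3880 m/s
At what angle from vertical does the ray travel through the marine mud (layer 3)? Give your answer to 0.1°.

Snell's law across each interface conserves sin θ / V, so sin θ_3 = V_3·sin θ₁/V₁.
sin θ_3 = 1763 × sin 6.7° / 546 = 0.3767.
θ_3 = arcsin 0.3767 = 22.13°.

22.1°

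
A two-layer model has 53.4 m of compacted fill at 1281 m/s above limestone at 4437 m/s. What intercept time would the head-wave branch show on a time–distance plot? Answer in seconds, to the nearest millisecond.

tᵢ = 2h·√(V₂²−V₁²)/(V₁V₂).
√(V₂²−V₁²) = √(4437²−1281²) = 4248.1 m/s.
tᵢ = 2·53.4·4248.1/(1281·4437) = 0.07982 s.

0.080 s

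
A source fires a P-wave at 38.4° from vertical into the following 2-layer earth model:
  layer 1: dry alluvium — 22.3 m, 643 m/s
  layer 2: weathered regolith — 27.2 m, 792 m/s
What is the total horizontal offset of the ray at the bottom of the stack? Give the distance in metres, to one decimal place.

Ray parameter p = sin 38.4° / 643 m/s = 9.6602e-04 s/m.
Layer 1: θ = 38.40°; offset = 22.3·tan 38.40° = 17.675 m.
Layer 2: sin θ = p·792 = 0.7651 → θ = 49.91°; offset = 27.2·tan 49.91° = 32.318 m.
Σ offsets = 49.992 m.

50.0 m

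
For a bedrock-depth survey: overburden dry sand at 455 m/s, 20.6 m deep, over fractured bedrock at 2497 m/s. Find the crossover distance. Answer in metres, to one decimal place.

49.5 m

θ_c = arcsin(455/2497) = 10.50°, so cos θ_c = 0.9833 and tᵢ = 2h cos θ_c/V₁ = 0.0890 s.
At crossover x/V₁ = x/V₂ + tᵢ ⇒ x = tᵢ/(1/V₁ − 1/V₂) = 0.08903/(2.1978e-03 − 4.0048e-04) = 49.54 m.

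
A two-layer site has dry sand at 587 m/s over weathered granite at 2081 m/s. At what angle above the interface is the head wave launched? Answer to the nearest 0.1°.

Critical incidence: sin θ_c = V₁/V₂ = 587/2081 = 0.2821.
θ_c = arcsin 0.2821 = 16.38°.
Measured from the interface: 90° − 16.38° = 73.62°.

73.6°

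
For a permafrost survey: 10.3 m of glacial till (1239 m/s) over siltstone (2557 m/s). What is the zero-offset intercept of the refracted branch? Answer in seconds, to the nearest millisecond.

tᵢ = 2h·√(V₂²−V₁²)/(V₁V₂).
√(V₂²−V₁²) = √(2557²−1239²) = 2236.8 m/s.
tᵢ = 2·10.3·2236.8/(1239·2557) = 0.01454 s.

0.015 s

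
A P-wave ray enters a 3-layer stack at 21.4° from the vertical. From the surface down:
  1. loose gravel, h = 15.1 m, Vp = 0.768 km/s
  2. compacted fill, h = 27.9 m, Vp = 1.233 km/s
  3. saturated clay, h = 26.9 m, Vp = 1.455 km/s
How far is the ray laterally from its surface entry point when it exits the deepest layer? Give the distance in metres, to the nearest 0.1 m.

p = sin θ₁/V₁ = sin 21.4°/0.768 = 4.7510e-01 s/km is conserved through the stack.
Layer 1: θ = 21.40°; offset = 15.1·tan 21.40° = 5.918 m.
Layer 2: sin θ = p·1.233 = 0.5858 → θ = 35.86°; offset = 27.9·tan 35.86° = 20.166 m.
Layer 3: sin θ = p·1.455 = 0.6913 → θ = 43.73°; offset = 26.9·tan 43.73° = 25.734 m.
Total horizontal offset = 51.818 m.

51.8 m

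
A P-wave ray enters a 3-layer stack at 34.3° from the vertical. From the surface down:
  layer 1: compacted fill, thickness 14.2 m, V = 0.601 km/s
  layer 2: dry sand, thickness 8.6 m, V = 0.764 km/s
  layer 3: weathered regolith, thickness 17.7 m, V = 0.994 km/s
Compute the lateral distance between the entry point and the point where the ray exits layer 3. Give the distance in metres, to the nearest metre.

Ray parameter p = sin 34.3° / 0.601 km/s = 9.3765e-01 s/km.
Layer 1: θ = 34.30°; offset = 14.2·tan 34.30° = 9.687 m.
Layer 2: sin θ = p·0.764 = 0.7164 → θ = 45.75°; offset = 8.6·tan 45.75° = 8.830 m.
Layer 3: sin θ = p·0.994 = 0.9320 → θ = 68.75°; offset = 17.7·tan 68.75° = 45.521 m.
Total horizontal offset = 64.037 m.

64 m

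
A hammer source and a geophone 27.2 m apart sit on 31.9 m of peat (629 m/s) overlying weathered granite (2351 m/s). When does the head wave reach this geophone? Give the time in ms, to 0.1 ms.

109.3 ms

θ_c = arcsin(V₁/V₂) = arcsin(629/2351) = 15.52°, cos θ_c = 0.9635.
Intercept time tᵢ = 2h cos θ_c / V₁ = 2·31.9·0.9635/629 = 0.09773 s.
t = x/V₂ + tᵢ = 27.2/2351 + 0.09773 = 0.10930 s.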